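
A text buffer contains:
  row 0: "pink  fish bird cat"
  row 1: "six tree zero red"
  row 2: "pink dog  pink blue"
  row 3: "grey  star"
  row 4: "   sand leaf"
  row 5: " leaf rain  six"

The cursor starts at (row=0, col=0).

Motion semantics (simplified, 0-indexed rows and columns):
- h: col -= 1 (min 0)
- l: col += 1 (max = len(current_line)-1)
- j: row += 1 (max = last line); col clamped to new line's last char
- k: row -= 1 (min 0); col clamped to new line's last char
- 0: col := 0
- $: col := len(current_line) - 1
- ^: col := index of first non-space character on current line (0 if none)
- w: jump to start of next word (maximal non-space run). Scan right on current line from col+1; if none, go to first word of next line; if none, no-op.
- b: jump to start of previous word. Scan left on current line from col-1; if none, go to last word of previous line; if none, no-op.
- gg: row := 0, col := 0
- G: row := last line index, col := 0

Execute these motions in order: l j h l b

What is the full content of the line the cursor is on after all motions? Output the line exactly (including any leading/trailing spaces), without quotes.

Answer: six tree zero red

Derivation:
After 1 (l): row=0 col=1 char='i'
After 2 (j): row=1 col=1 char='i'
After 3 (h): row=1 col=0 char='s'
After 4 (l): row=1 col=1 char='i'
After 5 (b): row=1 col=0 char='s'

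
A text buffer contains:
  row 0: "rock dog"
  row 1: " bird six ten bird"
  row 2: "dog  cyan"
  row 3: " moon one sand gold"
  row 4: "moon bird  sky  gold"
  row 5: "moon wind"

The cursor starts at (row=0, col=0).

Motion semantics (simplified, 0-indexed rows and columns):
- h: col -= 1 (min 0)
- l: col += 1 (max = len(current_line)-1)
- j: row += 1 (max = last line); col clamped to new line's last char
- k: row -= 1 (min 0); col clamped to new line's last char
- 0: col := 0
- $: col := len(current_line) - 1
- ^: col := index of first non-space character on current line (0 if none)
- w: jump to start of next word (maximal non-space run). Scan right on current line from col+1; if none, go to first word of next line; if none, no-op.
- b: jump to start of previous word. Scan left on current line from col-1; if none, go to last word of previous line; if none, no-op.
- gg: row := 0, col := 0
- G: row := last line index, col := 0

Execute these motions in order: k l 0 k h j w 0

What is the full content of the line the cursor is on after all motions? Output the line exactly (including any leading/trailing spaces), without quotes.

Answer:  bird six ten bird

Derivation:
After 1 (k): row=0 col=0 char='r'
After 2 (l): row=0 col=1 char='o'
After 3 (0): row=0 col=0 char='r'
After 4 (k): row=0 col=0 char='r'
After 5 (h): row=0 col=0 char='r'
After 6 (j): row=1 col=0 char='_'
After 7 (w): row=1 col=1 char='b'
After 8 (0): row=1 col=0 char='_'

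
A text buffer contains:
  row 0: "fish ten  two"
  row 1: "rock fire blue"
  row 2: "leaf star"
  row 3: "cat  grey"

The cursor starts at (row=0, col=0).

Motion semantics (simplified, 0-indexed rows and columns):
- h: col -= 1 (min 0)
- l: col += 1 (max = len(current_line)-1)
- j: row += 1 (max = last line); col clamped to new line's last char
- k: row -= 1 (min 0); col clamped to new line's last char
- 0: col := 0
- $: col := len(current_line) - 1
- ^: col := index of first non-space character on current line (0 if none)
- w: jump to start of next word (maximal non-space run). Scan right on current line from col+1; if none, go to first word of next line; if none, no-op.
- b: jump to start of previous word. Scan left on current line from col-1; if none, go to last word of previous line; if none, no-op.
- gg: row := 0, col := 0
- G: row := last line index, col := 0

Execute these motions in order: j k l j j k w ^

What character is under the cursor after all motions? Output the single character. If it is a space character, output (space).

After 1 (j): row=1 col=0 char='r'
After 2 (k): row=0 col=0 char='f'
After 3 (l): row=0 col=1 char='i'
After 4 (j): row=1 col=1 char='o'
After 5 (j): row=2 col=1 char='e'
After 6 (k): row=1 col=1 char='o'
After 7 (w): row=1 col=5 char='f'
After 8 (^): row=1 col=0 char='r'

Answer: r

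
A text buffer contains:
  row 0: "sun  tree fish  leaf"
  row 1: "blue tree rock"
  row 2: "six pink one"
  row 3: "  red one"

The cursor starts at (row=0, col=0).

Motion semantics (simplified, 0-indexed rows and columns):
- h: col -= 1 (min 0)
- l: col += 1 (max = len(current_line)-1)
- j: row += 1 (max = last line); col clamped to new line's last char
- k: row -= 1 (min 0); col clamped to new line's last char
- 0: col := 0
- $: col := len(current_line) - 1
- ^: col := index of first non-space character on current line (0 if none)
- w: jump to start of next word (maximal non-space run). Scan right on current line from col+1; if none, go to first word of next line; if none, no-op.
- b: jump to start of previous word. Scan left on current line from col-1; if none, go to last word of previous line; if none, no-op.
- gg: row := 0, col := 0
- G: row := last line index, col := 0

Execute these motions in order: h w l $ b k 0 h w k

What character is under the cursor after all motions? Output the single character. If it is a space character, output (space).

Answer: t

Derivation:
After 1 (h): row=0 col=0 char='s'
After 2 (w): row=0 col=5 char='t'
After 3 (l): row=0 col=6 char='r'
After 4 ($): row=0 col=19 char='f'
After 5 (b): row=0 col=16 char='l'
After 6 (k): row=0 col=16 char='l'
After 7 (0): row=0 col=0 char='s'
After 8 (h): row=0 col=0 char='s'
After 9 (w): row=0 col=5 char='t'
After 10 (k): row=0 col=5 char='t'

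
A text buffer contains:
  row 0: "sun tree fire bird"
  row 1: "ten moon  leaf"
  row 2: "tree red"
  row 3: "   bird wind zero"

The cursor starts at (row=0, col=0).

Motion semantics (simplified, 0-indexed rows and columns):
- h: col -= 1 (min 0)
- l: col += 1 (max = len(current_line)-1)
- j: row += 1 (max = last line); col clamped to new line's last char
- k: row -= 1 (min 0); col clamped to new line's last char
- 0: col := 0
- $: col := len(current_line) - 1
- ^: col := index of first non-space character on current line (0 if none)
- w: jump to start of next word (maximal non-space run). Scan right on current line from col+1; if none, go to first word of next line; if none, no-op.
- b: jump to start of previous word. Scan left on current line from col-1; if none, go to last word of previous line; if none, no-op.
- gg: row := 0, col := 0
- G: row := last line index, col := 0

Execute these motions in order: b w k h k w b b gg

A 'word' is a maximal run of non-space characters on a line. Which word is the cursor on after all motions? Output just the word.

After 1 (b): row=0 col=0 char='s'
After 2 (w): row=0 col=4 char='t'
After 3 (k): row=0 col=4 char='t'
After 4 (h): row=0 col=3 char='_'
After 5 (k): row=0 col=3 char='_'
After 6 (w): row=0 col=4 char='t'
After 7 (b): row=0 col=0 char='s'
After 8 (b): row=0 col=0 char='s'
After 9 (gg): row=0 col=0 char='s'

Answer: sun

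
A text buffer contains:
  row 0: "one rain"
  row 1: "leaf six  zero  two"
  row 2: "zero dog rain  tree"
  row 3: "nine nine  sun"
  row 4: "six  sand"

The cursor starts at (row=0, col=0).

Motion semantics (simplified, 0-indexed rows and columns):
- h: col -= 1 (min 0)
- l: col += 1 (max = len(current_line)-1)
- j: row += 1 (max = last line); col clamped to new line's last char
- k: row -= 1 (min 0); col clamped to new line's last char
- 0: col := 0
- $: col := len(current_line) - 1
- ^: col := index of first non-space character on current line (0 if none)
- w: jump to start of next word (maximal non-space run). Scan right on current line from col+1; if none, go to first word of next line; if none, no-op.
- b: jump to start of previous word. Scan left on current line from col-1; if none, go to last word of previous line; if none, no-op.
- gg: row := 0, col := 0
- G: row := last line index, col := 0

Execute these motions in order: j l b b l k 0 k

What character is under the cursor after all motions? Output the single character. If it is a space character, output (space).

Answer: o

Derivation:
After 1 (j): row=1 col=0 char='l'
After 2 (l): row=1 col=1 char='e'
After 3 (b): row=1 col=0 char='l'
After 4 (b): row=0 col=4 char='r'
After 5 (l): row=0 col=5 char='a'
After 6 (k): row=0 col=5 char='a'
After 7 (0): row=0 col=0 char='o'
After 8 (k): row=0 col=0 char='o'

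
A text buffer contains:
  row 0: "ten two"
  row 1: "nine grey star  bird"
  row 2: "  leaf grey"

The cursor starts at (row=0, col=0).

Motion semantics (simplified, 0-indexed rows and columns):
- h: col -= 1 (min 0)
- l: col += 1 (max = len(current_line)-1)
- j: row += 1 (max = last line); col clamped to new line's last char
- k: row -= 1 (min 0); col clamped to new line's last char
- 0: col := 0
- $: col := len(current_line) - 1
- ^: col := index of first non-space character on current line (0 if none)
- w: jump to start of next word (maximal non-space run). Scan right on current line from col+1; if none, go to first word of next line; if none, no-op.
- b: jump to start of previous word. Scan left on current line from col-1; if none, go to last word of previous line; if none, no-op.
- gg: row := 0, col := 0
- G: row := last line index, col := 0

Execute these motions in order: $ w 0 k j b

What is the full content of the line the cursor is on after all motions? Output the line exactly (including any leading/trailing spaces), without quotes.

After 1 ($): row=0 col=6 char='o'
After 2 (w): row=1 col=0 char='n'
After 3 (0): row=1 col=0 char='n'
After 4 (k): row=0 col=0 char='t'
After 5 (j): row=1 col=0 char='n'
After 6 (b): row=0 col=4 char='t'

Answer: ten two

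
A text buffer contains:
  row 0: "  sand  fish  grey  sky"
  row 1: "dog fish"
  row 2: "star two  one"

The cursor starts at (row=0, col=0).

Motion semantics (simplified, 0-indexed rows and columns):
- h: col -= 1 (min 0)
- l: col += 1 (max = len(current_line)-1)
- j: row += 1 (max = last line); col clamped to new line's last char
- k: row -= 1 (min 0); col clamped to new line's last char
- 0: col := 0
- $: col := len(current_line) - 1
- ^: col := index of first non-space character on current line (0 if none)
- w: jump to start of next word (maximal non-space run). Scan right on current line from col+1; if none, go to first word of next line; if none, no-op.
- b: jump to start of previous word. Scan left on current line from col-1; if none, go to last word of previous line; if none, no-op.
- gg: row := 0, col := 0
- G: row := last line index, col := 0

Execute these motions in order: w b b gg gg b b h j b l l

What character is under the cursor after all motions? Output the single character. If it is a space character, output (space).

Answer: y

Derivation:
After 1 (w): row=0 col=2 char='s'
After 2 (b): row=0 col=2 char='s'
After 3 (b): row=0 col=2 char='s'
After 4 (gg): row=0 col=0 char='_'
After 5 (gg): row=0 col=0 char='_'
After 6 (b): row=0 col=0 char='_'
After 7 (b): row=0 col=0 char='_'
After 8 (h): row=0 col=0 char='_'
After 9 (j): row=1 col=0 char='d'
After 10 (b): row=0 col=20 char='s'
After 11 (l): row=0 col=21 char='k'
After 12 (l): row=0 col=22 char='y'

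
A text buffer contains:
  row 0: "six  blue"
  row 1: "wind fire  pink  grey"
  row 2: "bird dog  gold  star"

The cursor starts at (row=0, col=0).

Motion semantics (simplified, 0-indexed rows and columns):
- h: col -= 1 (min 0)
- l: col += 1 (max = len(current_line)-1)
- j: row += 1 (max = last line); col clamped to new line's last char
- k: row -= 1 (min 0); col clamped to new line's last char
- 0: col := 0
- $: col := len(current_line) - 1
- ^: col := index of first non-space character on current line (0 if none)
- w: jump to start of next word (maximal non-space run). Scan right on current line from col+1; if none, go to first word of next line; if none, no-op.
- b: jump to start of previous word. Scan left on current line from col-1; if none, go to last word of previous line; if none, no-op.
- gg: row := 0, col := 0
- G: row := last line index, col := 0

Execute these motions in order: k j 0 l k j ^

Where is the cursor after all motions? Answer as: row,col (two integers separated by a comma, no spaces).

Answer: 1,0

Derivation:
After 1 (k): row=0 col=0 char='s'
After 2 (j): row=1 col=0 char='w'
After 3 (0): row=1 col=0 char='w'
After 4 (l): row=1 col=1 char='i'
After 5 (k): row=0 col=1 char='i'
After 6 (j): row=1 col=1 char='i'
After 7 (^): row=1 col=0 char='w'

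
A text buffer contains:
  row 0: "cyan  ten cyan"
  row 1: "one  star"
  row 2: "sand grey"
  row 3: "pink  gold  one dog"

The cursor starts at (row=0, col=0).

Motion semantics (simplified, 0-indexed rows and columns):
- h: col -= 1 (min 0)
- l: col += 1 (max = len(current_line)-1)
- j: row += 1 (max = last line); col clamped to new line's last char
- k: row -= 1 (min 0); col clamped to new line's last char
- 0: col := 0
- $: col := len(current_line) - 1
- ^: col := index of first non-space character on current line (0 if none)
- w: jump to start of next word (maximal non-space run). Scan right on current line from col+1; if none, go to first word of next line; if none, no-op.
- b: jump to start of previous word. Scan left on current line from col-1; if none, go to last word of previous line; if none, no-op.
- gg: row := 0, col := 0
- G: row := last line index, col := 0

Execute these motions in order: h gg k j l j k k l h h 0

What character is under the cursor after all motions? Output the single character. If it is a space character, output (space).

After 1 (h): row=0 col=0 char='c'
After 2 (gg): row=0 col=0 char='c'
After 3 (k): row=0 col=0 char='c'
After 4 (j): row=1 col=0 char='o'
After 5 (l): row=1 col=1 char='n'
After 6 (j): row=2 col=1 char='a'
After 7 (k): row=1 col=1 char='n'
After 8 (k): row=0 col=1 char='y'
After 9 (l): row=0 col=2 char='a'
After 10 (h): row=0 col=1 char='y'
After 11 (h): row=0 col=0 char='c'
After 12 (0): row=0 col=0 char='c'

Answer: c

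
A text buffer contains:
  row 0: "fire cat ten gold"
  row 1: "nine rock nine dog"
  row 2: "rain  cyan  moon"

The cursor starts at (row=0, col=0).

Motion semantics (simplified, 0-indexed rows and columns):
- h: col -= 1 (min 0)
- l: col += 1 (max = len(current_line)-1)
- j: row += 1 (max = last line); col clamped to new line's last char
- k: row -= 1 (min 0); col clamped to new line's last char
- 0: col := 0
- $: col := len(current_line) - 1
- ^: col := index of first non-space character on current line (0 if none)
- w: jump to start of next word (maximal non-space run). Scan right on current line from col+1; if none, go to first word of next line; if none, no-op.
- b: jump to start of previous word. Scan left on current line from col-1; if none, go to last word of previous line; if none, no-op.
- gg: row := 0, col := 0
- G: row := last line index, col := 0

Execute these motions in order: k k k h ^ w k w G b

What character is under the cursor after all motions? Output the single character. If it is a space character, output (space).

After 1 (k): row=0 col=0 char='f'
After 2 (k): row=0 col=0 char='f'
After 3 (k): row=0 col=0 char='f'
After 4 (h): row=0 col=0 char='f'
After 5 (^): row=0 col=0 char='f'
After 6 (w): row=0 col=5 char='c'
After 7 (k): row=0 col=5 char='c'
After 8 (w): row=0 col=9 char='t'
After 9 (G): row=2 col=0 char='r'
After 10 (b): row=1 col=15 char='d'

Answer: d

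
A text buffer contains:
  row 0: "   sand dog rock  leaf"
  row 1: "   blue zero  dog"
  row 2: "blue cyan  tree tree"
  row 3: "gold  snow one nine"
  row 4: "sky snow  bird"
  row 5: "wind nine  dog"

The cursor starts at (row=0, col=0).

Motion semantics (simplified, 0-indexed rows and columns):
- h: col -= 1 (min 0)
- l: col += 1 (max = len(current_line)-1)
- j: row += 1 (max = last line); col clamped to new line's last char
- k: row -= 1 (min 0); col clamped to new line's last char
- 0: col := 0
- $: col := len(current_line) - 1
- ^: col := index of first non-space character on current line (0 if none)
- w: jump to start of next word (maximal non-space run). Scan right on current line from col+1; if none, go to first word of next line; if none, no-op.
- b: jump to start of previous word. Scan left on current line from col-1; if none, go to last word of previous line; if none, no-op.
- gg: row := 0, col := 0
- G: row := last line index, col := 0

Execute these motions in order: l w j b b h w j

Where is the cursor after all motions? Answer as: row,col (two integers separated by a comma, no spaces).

Answer: 1,12

Derivation:
After 1 (l): row=0 col=1 char='_'
After 2 (w): row=0 col=3 char='s'
After 3 (j): row=1 col=3 char='b'
After 4 (b): row=0 col=18 char='l'
After 5 (b): row=0 col=12 char='r'
After 6 (h): row=0 col=11 char='_'
After 7 (w): row=0 col=12 char='r'
After 8 (j): row=1 col=12 char='_'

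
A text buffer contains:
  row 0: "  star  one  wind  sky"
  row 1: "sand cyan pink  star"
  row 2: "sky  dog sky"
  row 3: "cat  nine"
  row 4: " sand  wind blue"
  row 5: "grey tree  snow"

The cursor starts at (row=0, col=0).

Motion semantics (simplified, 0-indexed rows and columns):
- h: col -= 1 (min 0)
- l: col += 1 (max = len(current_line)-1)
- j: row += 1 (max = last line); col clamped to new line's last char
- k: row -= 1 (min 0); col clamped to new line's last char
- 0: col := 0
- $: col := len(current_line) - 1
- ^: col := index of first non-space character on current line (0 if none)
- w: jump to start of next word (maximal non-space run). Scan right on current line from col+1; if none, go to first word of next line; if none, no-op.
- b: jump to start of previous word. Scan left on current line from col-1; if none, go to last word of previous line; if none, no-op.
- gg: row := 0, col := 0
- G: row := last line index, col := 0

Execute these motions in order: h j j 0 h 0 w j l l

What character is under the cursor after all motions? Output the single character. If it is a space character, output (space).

After 1 (h): row=0 col=0 char='_'
After 2 (j): row=1 col=0 char='s'
After 3 (j): row=2 col=0 char='s'
After 4 (0): row=2 col=0 char='s'
After 5 (h): row=2 col=0 char='s'
After 6 (0): row=2 col=0 char='s'
After 7 (w): row=2 col=5 char='d'
After 8 (j): row=3 col=5 char='n'
After 9 (l): row=3 col=6 char='i'
After 10 (l): row=3 col=7 char='n'

Answer: n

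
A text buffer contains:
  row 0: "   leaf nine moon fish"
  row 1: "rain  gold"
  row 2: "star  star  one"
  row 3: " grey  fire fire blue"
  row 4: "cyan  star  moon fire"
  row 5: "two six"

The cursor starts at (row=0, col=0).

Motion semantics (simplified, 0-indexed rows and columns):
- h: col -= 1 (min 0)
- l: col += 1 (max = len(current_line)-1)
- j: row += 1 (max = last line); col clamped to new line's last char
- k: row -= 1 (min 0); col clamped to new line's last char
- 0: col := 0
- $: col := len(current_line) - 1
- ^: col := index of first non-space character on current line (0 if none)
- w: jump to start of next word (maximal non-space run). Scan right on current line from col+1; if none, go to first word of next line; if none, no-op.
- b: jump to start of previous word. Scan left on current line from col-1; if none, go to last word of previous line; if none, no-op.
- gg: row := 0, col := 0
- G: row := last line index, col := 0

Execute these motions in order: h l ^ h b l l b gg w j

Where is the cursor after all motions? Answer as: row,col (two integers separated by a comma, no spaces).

After 1 (h): row=0 col=0 char='_'
After 2 (l): row=0 col=1 char='_'
After 3 (^): row=0 col=3 char='l'
After 4 (h): row=0 col=2 char='_'
After 5 (b): row=0 col=2 char='_'
After 6 (l): row=0 col=3 char='l'
After 7 (l): row=0 col=4 char='e'
After 8 (b): row=0 col=3 char='l'
After 9 (gg): row=0 col=0 char='_'
After 10 (w): row=0 col=3 char='l'
After 11 (j): row=1 col=3 char='n'

Answer: 1,3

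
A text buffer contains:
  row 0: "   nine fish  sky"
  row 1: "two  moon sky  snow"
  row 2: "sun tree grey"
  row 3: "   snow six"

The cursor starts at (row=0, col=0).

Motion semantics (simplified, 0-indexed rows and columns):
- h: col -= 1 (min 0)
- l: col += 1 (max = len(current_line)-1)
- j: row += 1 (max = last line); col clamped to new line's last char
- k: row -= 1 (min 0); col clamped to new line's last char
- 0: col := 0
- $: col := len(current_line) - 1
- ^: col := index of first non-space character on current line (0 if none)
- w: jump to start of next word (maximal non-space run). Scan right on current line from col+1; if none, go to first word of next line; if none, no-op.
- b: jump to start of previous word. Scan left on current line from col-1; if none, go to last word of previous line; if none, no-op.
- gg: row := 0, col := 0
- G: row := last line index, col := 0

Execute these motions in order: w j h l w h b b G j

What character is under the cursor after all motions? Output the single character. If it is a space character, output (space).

After 1 (w): row=0 col=3 char='n'
After 2 (j): row=1 col=3 char='_'
After 3 (h): row=1 col=2 char='o'
After 4 (l): row=1 col=3 char='_'
After 5 (w): row=1 col=5 char='m'
After 6 (h): row=1 col=4 char='_'
After 7 (b): row=1 col=0 char='t'
After 8 (b): row=0 col=14 char='s'
After 9 (G): row=3 col=0 char='_'
After 10 (j): row=3 col=0 char='_'

Answer: (space)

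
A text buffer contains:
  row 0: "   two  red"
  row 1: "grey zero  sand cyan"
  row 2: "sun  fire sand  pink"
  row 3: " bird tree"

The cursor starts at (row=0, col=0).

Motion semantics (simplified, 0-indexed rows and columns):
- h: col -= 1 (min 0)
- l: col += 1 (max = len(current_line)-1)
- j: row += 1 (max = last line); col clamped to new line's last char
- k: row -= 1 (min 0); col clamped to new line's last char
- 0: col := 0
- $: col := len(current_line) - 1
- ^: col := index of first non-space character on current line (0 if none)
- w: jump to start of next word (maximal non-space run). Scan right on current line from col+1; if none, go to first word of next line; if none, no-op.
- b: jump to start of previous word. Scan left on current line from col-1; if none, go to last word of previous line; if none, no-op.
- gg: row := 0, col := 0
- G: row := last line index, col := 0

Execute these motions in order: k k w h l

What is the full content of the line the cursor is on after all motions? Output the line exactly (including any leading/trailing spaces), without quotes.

After 1 (k): row=0 col=0 char='_'
After 2 (k): row=0 col=0 char='_'
After 3 (w): row=0 col=3 char='t'
After 4 (h): row=0 col=2 char='_'
After 5 (l): row=0 col=3 char='t'

Answer:    two  red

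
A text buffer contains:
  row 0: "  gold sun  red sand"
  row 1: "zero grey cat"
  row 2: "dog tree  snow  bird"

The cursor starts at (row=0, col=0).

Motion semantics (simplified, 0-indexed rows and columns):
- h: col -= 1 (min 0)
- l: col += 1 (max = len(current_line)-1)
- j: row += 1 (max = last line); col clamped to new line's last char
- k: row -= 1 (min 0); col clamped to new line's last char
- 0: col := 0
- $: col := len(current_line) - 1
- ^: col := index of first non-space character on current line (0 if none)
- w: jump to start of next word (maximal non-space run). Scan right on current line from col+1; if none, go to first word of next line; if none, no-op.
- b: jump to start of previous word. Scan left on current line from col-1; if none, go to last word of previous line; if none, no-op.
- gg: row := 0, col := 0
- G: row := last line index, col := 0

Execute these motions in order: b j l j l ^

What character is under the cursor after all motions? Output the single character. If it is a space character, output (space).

After 1 (b): row=0 col=0 char='_'
After 2 (j): row=1 col=0 char='z'
After 3 (l): row=1 col=1 char='e'
After 4 (j): row=2 col=1 char='o'
After 5 (l): row=2 col=2 char='g'
After 6 (^): row=2 col=0 char='d'

Answer: d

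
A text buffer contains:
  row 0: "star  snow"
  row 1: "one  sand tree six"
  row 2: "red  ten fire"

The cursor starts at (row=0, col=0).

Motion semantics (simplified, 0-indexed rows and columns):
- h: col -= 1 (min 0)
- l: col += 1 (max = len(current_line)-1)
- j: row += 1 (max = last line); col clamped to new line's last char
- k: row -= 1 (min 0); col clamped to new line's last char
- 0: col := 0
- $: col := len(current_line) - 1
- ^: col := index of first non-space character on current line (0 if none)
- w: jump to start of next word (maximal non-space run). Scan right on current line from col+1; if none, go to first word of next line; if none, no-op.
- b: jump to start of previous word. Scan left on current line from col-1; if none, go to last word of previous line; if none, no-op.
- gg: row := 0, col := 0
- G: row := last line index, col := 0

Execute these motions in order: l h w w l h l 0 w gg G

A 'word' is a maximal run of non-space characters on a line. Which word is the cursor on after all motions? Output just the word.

After 1 (l): row=0 col=1 char='t'
After 2 (h): row=0 col=0 char='s'
After 3 (w): row=0 col=6 char='s'
After 4 (w): row=1 col=0 char='o'
After 5 (l): row=1 col=1 char='n'
After 6 (h): row=1 col=0 char='o'
After 7 (l): row=1 col=1 char='n'
After 8 (0): row=1 col=0 char='o'
After 9 (w): row=1 col=5 char='s'
After 10 (gg): row=0 col=0 char='s'
After 11 (G): row=2 col=0 char='r'

Answer: red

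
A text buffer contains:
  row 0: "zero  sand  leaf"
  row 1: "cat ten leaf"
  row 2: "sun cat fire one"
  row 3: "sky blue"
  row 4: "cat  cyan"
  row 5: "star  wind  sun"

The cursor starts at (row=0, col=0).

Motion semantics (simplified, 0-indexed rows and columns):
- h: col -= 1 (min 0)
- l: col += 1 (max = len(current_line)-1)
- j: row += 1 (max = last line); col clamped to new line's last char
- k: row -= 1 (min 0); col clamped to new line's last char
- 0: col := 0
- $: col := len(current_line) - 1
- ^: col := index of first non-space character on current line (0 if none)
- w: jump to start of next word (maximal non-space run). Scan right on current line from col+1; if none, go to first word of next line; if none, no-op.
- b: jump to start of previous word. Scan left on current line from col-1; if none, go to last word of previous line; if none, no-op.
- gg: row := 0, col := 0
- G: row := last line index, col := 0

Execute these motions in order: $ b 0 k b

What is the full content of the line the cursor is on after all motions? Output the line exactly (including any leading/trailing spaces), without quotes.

Answer: zero  sand  leaf

Derivation:
After 1 ($): row=0 col=15 char='f'
After 2 (b): row=0 col=12 char='l'
After 3 (0): row=0 col=0 char='z'
After 4 (k): row=0 col=0 char='z'
After 5 (b): row=0 col=0 char='z'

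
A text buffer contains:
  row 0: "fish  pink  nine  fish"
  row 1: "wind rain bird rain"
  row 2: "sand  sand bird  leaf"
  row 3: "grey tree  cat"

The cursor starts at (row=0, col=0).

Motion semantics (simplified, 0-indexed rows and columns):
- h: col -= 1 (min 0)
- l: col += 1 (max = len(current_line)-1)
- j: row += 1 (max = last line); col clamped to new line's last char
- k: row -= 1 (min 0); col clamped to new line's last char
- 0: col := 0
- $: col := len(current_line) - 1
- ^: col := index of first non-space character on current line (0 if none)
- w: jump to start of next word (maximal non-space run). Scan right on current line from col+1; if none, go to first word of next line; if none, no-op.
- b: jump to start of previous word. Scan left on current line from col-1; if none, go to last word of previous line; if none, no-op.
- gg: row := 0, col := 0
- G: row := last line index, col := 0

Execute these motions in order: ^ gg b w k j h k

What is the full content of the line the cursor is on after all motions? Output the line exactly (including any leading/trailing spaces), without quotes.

After 1 (^): row=0 col=0 char='f'
After 2 (gg): row=0 col=0 char='f'
After 3 (b): row=0 col=0 char='f'
After 4 (w): row=0 col=6 char='p'
After 5 (k): row=0 col=6 char='p'
After 6 (j): row=1 col=6 char='a'
After 7 (h): row=1 col=5 char='r'
After 8 (k): row=0 col=5 char='_'

Answer: fish  pink  nine  fish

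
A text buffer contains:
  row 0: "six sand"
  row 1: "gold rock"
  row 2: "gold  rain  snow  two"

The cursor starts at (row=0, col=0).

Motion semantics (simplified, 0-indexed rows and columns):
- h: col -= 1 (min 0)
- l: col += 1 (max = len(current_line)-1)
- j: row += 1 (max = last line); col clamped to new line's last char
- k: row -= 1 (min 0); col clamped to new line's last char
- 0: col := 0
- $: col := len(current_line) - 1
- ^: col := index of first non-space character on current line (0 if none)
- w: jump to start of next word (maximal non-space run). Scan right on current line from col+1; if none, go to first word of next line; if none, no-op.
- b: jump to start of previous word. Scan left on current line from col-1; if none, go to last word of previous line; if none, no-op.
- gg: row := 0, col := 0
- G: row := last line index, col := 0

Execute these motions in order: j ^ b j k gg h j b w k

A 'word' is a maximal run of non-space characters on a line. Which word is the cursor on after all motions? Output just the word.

After 1 (j): row=1 col=0 char='g'
After 2 (^): row=1 col=0 char='g'
After 3 (b): row=0 col=4 char='s'
After 4 (j): row=1 col=4 char='_'
After 5 (k): row=0 col=4 char='s'
After 6 (gg): row=0 col=0 char='s'
After 7 (h): row=0 col=0 char='s'
After 8 (j): row=1 col=0 char='g'
After 9 (b): row=0 col=4 char='s'
After 10 (w): row=1 col=0 char='g'
After 11 (k): row=0 col=0 char='s'

Answer: six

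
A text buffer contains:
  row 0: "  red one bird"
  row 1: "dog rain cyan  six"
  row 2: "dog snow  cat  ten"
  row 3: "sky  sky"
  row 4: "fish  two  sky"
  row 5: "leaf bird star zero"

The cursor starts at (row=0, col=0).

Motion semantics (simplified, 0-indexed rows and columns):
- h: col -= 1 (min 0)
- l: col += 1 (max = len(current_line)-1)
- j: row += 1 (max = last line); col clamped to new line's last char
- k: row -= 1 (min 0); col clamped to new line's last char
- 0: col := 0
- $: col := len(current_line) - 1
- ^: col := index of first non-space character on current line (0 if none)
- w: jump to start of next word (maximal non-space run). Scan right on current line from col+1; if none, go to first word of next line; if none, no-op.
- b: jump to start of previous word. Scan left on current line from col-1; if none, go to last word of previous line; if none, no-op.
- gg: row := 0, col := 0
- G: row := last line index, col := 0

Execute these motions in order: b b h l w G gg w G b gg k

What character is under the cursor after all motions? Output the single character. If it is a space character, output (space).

After 1 (b): row=0 col=0 char='_'
After 2 (b): row=0 col=0 char='_'
After 3 (h): row=0 col=0 char='_'
After 4 (l): row=0 col=1 char='_'
After 5 (w): row=0 col=2 char='r'
After 6 (G): row=5 col=0 char='l'
After 7 (gg): row=0 col=0 char='_'
After 8 (w): row=0 col=2 char='r'
After 9 (G): row=5 col=0 char='l'
After 10 (b): row=4 col=11 char='s'
After 11 (gg): row=0 col=0 char='_'
After 12 (k): row=0 col=0 char='_'

Answer: (space)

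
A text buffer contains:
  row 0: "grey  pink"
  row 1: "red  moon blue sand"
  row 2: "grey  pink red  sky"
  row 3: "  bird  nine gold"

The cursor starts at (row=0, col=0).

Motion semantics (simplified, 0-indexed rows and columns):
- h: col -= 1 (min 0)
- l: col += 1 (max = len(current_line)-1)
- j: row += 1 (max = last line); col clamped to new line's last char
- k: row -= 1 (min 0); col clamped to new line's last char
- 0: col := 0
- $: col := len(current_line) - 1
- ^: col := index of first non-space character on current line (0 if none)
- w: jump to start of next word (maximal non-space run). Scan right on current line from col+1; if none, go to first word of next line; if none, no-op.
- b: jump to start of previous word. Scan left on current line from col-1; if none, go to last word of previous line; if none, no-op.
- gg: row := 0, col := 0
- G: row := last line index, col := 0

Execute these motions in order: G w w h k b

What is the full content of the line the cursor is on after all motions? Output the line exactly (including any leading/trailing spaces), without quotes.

After 1 (G): row=3 col=0 char='_'
After 2 (w): row=3 col=2 char='b'
After 3 (w): row=3 col=8 char='n'
After 4 (h): row=3 col=7 char='_'
After 5 (k): row=2 col=7 char='i'
After 6 (b): row=2 col=6 char='p'

Answer: grey  pink red  sky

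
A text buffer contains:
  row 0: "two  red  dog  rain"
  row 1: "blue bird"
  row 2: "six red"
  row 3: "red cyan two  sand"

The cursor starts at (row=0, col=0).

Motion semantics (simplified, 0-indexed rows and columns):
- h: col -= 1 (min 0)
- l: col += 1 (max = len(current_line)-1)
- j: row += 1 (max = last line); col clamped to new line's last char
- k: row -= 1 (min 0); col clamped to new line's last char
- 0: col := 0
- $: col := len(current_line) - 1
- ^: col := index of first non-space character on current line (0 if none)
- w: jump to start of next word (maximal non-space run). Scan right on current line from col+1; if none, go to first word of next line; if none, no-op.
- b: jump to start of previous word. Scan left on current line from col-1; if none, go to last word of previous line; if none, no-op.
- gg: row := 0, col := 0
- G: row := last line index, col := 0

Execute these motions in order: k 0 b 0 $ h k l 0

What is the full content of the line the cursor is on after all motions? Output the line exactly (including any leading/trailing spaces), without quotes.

Answer: two  red  dog  rain

Derivation:
After 1 (k): row=0 col=0 char='t'
After 2 (0): row=0 col=0 char='t'
After 3 (b): row=0 col=0 char='t'
After 4 (0): row=0 col=0 char='t'
After 5 ($): row=0 col=18 char='n'
After 6 (h): row=0 col=17 char='i'
After 7 (k): row=0 col=17 char='i'
After 8 (l): row=0 col=18 char='n'
After 9 (0): row=0 col=0 char='t'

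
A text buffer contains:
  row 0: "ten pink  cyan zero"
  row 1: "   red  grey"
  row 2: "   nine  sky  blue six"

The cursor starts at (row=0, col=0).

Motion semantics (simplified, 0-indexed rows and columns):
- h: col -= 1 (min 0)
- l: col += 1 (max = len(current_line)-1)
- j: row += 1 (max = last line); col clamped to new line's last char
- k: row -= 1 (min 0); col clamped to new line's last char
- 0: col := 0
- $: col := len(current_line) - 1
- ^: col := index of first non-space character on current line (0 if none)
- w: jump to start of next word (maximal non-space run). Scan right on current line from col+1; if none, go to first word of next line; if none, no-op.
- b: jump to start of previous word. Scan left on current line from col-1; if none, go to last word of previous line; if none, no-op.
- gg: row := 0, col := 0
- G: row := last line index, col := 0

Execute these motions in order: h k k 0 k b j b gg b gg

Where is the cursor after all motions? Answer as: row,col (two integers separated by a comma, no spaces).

Answer: 0,0

Derivation:
After 1 (h): row=0 col=0 char='t'
After 2 (k): row=0 col=0 char='t'
After 3 (k): row=0 col=0 char='t'
After 4 (0): row=0 col=0 char='t'
After 5 (k): row=0 col=0 char='t'
After 6 (b): row=0 col=0 char='t'
After 7 (j): row=1 col=0 char='_'
After 8 (b): row=0 col=15 char='z'
After 9 (gg): row=0 col=0 char='t'
After 10 (b): row=0 col=0 char='t'
After 11 (gg): row=0 col=0 char='t'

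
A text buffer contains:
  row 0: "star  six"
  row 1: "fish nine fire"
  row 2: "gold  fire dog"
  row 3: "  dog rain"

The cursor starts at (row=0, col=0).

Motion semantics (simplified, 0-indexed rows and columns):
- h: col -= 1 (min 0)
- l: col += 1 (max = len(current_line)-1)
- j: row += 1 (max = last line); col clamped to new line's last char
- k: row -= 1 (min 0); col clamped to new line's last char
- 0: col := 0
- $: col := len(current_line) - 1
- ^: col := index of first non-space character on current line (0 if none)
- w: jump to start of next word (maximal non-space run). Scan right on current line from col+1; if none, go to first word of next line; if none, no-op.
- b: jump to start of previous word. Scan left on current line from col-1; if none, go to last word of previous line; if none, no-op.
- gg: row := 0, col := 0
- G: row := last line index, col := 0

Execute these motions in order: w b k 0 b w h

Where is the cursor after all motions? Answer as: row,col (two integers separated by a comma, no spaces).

After 1 (w): row=0 col=6 char='s'
After 2 (b): row=0 col=0 char='s'
After 3 (k): row=0 col=0 char='s'
After 4 (0): row=0 col=0 char='s'
After 5 (b): row=0 col=0 char='s'
After 6 (w): row=0 col=6 char='s'
After 7 (h): row=0 col=5 char='_'

Answer: 0,5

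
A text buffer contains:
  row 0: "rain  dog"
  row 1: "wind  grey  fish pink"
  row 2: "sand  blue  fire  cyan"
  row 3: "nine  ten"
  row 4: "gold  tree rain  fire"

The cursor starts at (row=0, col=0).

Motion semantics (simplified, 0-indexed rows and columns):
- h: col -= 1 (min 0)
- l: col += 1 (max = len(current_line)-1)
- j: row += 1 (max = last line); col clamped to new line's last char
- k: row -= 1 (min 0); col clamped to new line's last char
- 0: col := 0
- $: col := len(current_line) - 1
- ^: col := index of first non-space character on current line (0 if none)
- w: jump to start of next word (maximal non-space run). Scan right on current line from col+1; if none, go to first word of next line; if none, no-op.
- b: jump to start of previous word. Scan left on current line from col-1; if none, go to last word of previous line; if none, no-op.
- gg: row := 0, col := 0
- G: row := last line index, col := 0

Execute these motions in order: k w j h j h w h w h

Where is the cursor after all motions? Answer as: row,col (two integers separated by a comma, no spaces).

After 1 (k): row=0 col=0 char='r'
After 2 (w): row=0 col=6 char='d'
After 3 (j): row=1 col=6 char='g'
After 4 (h): row=1 col=5 char='_'
After 5 (j): row=2 col=5 char='_'
After 6 (h): row=2 col=4 char='_'
After 7 (w): row=2 col=6 char='b'
After 8 (h): row=2 col=5 char='_'
After 9 (w): row=2 col=6 char='b'
After 10 (h): row=2 col=5 char='_'

Answer: 2,5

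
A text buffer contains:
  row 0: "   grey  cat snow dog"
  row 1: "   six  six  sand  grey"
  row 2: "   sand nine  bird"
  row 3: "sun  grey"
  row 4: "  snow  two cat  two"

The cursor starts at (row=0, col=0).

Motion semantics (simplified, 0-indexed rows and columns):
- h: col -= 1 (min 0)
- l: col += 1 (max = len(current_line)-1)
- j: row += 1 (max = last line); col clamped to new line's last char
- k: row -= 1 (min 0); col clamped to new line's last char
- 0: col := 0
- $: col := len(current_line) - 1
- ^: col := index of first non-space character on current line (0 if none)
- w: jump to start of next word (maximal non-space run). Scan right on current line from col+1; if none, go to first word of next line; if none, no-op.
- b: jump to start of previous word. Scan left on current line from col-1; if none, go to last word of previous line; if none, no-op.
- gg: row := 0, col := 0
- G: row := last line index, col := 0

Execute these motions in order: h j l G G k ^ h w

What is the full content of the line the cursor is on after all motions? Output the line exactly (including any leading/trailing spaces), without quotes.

After 1 (h): row=0 col=0 char='_'
After 2 (j): row=1 col=0 char='_'
After 3 (l): row=1 col=1 char='_'
After 4 (G): row=4 col=0 char='_'
After 5 (G): row=4 col=0 char='_'
After 6 (k): row=3 col=0 char='s'
After 7 (^): row=3 col=0 char='s'
After 8 (h): row=3 col=0 char='s'
After 9 (w): row=3 col=5 char='g'

Answer: sun  grey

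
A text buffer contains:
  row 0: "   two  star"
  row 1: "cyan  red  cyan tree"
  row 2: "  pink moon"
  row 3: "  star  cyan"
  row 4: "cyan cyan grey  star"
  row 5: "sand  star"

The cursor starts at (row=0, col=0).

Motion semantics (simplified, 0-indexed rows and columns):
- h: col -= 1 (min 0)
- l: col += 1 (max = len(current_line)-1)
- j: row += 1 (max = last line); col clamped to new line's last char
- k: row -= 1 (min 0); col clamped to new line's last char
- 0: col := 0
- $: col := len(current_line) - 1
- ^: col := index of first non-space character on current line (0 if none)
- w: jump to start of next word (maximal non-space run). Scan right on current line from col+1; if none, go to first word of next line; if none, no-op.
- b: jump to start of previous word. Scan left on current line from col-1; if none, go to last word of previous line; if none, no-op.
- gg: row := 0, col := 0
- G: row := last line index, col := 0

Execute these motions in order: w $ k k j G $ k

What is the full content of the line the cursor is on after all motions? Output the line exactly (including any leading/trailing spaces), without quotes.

After 1 (w): row=0 col=3 char='t'
After 2 ($): row=0 col=11 char='r'
After 3 (k): row=0 col=11 char='r'
After 4 (k): row=0 col=11 char='r'
After 5 (j): row=1 col=11 char='c'
After 6 (G): row=5 col=0 char='s'
After 7 ($): row=5 col=9 char='r'
After 8 (k): row=4 col=9 char='_'

Answer: cyan cyan grey  star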